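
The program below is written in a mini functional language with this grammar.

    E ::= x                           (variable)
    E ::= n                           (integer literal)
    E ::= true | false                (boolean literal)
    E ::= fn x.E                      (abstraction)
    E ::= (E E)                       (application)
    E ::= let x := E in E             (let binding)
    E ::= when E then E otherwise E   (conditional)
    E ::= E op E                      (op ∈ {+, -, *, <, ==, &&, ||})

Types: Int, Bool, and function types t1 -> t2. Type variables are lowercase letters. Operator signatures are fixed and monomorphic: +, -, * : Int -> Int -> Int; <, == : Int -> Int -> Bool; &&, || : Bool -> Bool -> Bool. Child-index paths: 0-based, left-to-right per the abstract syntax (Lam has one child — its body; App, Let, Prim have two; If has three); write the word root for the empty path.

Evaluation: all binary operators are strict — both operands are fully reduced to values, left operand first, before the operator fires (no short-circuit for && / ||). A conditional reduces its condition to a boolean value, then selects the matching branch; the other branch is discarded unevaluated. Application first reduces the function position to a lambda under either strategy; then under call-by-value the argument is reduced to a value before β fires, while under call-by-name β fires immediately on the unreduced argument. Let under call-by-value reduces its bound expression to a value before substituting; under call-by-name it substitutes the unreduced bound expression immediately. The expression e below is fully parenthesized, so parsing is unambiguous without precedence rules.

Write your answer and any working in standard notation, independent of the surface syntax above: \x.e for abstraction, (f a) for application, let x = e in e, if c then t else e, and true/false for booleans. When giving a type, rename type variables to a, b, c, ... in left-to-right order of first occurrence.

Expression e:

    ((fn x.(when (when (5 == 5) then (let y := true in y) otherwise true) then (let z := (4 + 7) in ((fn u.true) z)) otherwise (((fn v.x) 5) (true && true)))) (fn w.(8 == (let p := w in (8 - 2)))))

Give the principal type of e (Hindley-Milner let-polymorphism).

Derivation:
  unify Int ~ Int
  unify Int ~ Int
  unify Bool ~ Bool
let y : Bool
y : Bool
  unify Bool ~ Bool
  unify Bool ~ Bool
  unify Int ~ Int
  unify Int ~ Int
let z : Int
\u._ : b -> Bool
z : Int
  unify b -> Bool ~ Int -> c
  unify b ~ Int
  unify Bool ~ c
_ _ : Bool
x : a
\v._ : d -> a
  unify d -> a ~ Int -> e
  unify d ~ Int
  unify a ~ e
_ _ : e
  unify Bool ~ Bool
  unify Bool ~ Bool
  unify e ~ Bool -> f
_ _ : f
  unify Bool ~ f
\x._ : (Bool -> Bool) -> Bool
  unify Int ~ Int
w : g
let p : g
  unify Int ~ Int
  unify Int ~ Int
  unify Int ~ Int
\w._ : g -> Bool
  unify (Bool -> Bool) -> Bool ~ (g -> Bool) -> h
  unify Bool -> Bool ~ g -> Bool
  unify Bool ~ g
  unify Bool ~ Bool
  unify Bool ~ h
_ _ : Bool

Answer: Bool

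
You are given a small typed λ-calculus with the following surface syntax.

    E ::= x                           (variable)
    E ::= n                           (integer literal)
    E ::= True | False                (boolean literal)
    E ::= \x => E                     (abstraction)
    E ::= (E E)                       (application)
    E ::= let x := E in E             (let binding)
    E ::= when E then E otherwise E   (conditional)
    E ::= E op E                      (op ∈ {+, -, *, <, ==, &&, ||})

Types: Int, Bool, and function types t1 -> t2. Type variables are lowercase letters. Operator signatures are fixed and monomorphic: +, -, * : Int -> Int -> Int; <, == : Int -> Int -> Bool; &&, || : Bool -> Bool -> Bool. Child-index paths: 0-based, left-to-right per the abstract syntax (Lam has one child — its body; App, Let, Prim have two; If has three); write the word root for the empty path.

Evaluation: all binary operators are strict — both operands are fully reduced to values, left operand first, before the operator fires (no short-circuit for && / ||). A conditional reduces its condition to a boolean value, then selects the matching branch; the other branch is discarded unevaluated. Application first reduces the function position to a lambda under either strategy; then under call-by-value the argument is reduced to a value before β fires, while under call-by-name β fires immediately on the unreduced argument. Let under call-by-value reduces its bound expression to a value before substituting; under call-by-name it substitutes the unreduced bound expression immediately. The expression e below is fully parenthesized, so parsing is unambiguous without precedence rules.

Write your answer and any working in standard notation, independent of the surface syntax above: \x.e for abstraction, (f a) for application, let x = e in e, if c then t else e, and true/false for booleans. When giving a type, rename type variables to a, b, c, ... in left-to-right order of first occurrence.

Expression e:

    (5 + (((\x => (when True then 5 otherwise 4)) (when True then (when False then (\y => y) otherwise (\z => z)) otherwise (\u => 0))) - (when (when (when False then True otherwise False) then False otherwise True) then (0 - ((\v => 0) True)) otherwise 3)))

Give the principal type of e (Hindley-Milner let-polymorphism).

Working:
  unify Int ~ Int
  unify Bool ~ Bool
  unify Int ~ Int
\x._ : a -> Int
  unify Bool ~ Bool
  unify Bool ~ Bool
y : b
\y._ : b -> b
z : c
\z._ : c -> c
  unify b -> b ~ c -> c
  unify b ~ c
  unify c ~ c
\u._ : d -> Int
  unify c -> c ~ d -> Int
  unify c ~ d
  unify d ~ Int
  unify a -> Int ~ (Int -> Int) -> e
  unify a ~ Int -> Int
  unify Int ~ e
_ _ : Int
  unify Int ~ Int
  unify Bool ~ Bool
  unify Bool ~ Bool
  unify Bool ~ Bool
  unify Bool ~ Bool
  unify Bool ~ Bool
  unify Int ~ Int
\v._ : f -> Int
  unify f -> Int ~ Bool -> g
  unify f ~ Bool
  unify Int ~ g
_ _ : Int
  unify Int ~ Int
  unify Int ~ Int
  unify Int ~ Int
  unify Int ~ Int

Answer: Int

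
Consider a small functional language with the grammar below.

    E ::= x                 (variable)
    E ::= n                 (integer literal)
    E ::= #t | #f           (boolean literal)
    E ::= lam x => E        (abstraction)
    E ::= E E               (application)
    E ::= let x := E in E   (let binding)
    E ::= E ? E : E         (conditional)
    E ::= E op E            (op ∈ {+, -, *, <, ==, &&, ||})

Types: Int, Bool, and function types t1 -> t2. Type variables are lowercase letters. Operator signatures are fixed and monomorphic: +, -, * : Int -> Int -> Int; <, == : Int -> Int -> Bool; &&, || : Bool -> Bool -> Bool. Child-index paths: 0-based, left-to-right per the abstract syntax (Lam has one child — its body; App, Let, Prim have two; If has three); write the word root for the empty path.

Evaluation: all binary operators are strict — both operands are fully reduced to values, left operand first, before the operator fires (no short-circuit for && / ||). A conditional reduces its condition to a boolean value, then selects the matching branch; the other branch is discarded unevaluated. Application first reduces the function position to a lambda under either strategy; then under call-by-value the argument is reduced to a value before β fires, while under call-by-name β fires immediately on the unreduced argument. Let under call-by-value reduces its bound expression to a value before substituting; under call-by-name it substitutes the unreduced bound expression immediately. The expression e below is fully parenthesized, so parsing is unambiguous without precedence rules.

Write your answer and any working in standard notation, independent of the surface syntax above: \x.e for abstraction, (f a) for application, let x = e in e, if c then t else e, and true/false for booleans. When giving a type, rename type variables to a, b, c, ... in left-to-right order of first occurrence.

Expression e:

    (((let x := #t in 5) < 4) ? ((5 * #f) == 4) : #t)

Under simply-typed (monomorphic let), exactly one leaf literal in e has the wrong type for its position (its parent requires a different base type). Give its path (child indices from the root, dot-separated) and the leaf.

Trace:
let x : Bool
  unify Int ~ Int
  unify Int ~ Int
  unify Bool ~ Bool
  unify Int ~ Int
  unify Bool ~ Int
  FAIL: mismatch Bool ~ Int

Answer: 1.0.1 : false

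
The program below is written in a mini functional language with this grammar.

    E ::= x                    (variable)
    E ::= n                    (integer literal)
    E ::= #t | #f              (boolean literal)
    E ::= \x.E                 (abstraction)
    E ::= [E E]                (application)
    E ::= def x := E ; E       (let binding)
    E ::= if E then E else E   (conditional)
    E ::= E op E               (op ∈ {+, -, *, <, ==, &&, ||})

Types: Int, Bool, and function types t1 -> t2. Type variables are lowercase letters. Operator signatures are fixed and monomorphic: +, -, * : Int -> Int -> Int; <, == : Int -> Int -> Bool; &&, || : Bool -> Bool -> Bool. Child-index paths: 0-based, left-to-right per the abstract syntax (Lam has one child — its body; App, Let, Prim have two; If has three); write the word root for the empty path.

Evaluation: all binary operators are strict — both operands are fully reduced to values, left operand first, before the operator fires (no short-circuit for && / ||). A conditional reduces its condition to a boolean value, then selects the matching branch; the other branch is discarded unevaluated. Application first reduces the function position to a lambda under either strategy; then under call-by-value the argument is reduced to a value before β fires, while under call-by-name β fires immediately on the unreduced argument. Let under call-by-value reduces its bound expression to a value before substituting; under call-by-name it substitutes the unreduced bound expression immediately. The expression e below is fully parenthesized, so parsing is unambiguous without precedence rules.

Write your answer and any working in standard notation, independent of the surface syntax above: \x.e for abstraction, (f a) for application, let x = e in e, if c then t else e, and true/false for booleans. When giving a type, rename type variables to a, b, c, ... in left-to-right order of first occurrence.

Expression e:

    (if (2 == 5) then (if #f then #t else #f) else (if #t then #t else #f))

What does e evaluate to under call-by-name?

Trace:
step 0: (if (2 == 5) then (if false then true else false) else (if true then true else false))
step 1: [delta@0] (if false then (if false then true else false) else (if true then true else false))
step 2: [if@root] (if true then true else false)
step 3: [if@root] true

Answer: true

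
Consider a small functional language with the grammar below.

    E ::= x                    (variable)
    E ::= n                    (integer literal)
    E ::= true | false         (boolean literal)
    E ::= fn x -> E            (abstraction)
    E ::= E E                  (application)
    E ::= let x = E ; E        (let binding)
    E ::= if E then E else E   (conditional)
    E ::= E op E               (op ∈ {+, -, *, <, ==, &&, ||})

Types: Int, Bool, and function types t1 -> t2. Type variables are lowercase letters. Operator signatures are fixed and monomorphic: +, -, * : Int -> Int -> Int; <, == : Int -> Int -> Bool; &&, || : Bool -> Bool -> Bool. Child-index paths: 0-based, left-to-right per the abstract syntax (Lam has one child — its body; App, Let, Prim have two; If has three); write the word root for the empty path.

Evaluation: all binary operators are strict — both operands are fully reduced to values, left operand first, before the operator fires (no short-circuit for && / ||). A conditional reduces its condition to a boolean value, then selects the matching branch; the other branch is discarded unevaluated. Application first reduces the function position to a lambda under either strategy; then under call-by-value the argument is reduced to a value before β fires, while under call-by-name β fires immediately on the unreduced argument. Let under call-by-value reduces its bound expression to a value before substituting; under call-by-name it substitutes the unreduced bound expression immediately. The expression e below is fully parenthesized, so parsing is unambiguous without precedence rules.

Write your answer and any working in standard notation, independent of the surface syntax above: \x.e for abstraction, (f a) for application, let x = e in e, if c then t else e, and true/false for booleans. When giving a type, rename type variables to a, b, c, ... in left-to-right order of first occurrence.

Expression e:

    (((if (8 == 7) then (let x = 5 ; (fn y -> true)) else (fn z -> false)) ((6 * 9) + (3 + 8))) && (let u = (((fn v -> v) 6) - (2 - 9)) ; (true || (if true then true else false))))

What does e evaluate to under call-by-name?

Answer: false

Derivation:
step 0: (((if (8 == 7) then (let x = 5 in (\y.true)) else (\z.false)) ((6 * 9) + (3 + 8))) && (let u = (((\v.v) 6) - (2 - 9)) in (true || (if true then true else false))))
step 1: [delta@0.0.0] (((if false then (let x = 5 in (\y.true)) else (\z.false)) ((6 * 9) + (3 + 8))) && (let u = (((\v.v) 6) - (2 - 9)) in (true || (if true then true else false))))
step 2: [if@0.0] (((\z.false) ((6 * 9) + (3 + 8))) && (let u = (((\v.v) 6) - (2 - 9)) in (true || (if true then true else false))))
step 3: [beta@0] (false && (let u = (((\v.v) 6) - (2 - 9)) in (true || (if true then true else false))))
step 4: [let@1] (false && (true || (if true then true else false)))
step 5: [if@1.1] (false && (true || true))
step 6: [delta@1] (false && true)
step 7: [delta@root] false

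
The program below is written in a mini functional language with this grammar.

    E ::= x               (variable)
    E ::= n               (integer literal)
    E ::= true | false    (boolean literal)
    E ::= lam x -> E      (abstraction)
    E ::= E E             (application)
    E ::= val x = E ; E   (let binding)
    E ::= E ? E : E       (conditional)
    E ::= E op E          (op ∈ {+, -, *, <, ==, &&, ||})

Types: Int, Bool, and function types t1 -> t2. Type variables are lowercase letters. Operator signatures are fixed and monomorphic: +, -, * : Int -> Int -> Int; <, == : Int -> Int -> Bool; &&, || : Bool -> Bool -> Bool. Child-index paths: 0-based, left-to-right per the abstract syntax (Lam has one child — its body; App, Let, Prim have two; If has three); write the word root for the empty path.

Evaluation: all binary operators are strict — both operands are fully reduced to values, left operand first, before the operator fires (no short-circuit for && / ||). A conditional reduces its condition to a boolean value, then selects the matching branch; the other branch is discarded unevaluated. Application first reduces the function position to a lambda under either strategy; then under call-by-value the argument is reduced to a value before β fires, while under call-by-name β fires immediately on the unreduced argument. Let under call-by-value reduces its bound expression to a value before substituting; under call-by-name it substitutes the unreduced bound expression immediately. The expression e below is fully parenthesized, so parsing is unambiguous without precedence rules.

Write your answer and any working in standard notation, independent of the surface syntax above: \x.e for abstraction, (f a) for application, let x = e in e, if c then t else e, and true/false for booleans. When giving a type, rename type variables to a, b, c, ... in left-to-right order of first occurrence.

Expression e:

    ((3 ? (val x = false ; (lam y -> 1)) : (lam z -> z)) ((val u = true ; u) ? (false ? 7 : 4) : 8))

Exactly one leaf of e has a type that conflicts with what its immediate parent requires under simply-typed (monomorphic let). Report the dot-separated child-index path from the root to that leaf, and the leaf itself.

Answer: 0.0 : 3

Working:
  unify Int ~ Bool
  FAIL: mismatch Int ~ Bool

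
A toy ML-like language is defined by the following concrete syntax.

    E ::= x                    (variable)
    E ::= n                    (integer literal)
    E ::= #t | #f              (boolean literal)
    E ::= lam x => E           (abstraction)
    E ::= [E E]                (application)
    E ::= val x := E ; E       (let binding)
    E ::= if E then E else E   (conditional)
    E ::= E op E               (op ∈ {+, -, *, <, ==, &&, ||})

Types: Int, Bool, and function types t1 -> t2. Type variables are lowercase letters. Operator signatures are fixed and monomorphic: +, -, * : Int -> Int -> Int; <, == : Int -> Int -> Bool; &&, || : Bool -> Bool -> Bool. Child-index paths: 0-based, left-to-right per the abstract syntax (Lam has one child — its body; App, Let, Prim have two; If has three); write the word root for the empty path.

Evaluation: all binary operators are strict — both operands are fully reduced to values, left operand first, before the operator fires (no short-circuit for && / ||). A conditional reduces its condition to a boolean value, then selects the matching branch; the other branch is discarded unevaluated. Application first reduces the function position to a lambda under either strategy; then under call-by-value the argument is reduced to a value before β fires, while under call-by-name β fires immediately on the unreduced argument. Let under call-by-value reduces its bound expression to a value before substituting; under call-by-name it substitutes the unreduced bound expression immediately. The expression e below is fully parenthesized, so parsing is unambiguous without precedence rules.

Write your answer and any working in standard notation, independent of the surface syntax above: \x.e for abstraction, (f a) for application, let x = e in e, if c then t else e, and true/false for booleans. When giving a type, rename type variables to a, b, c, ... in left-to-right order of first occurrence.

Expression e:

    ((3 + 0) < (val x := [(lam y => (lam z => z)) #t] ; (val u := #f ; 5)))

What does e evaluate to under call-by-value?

Trace:
step 0: ((3 + 0) < (let x = ((\y.(\z.z)) true) in (let u = false in 5)))
step 1: [delta@0] (3 < (let x = ((\y.(\z.z)) true) in (let u = false in 5)))
step 2: [beta@1.0] (3 < (let x = (\z.z) in (let u = false in 5)))
step 3: [let@1] (3 < (let u = false in 5))
step 4: [let@1] (3 < 5)
step 5: [delta@root] true

Answer: true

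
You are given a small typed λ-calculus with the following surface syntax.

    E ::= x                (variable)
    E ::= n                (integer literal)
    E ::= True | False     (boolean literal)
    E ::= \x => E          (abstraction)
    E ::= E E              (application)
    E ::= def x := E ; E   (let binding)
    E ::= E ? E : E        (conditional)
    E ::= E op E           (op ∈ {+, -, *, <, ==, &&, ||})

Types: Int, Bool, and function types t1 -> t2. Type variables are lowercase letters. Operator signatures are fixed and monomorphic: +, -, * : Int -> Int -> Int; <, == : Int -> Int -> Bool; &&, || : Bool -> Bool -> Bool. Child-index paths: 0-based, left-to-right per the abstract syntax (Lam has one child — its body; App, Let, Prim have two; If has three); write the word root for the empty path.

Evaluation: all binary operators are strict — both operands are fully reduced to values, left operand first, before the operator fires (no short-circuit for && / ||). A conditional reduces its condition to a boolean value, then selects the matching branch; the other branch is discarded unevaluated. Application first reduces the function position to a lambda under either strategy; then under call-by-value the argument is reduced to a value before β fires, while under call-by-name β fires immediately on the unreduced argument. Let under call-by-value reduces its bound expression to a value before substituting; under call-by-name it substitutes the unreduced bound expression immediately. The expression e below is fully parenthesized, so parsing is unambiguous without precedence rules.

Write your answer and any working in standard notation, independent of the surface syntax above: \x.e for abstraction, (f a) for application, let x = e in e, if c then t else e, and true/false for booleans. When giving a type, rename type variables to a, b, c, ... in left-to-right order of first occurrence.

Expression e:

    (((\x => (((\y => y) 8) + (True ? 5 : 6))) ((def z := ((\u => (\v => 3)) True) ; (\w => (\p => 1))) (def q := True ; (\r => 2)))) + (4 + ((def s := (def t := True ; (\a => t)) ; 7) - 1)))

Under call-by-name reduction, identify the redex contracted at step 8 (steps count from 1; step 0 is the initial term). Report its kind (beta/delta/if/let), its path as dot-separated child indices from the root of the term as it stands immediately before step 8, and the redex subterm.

Answer: delta at root : (13 + 10)

Trace:
step 0: (((\x.(((\y.y) 8) + (if true then 5 else 6))) ((let z = ((\u.(\v.3)) true) in (\w.(\p.1))) (let q = true in (\r.2)))) + (4 + ((let s = (let t = true in (\a.t)) in 7) - 1)))
step 1: [beta@0] ((((\y.y) 8) + (if true then 5 else 6)) + (4 + ((let s = (let t = true in (\a.t)) in 7) - 1)))
step 2: [beta@0.0] ((8 + (if true then 5 else 6)) + (4 + ((let s = (let t = true in (\a.t)) in 7) - 1)))
step 3: [if@0.1] ((8 + 5) + (4 + ((let s = (let t = true in (\a.t)) in 7) - 1)))
step 4: [delta@0] (13 + (4 + ((let s = (let t = true in (\a.t)) in 7) - 1)))
step 5: [let@1.1.0] (13 + (4 + (7 - 1)))
step 6: [delta@1.1] (13 + (4 + 6))
step 7: [delta@1] (13 + 10)
step 8: [delta@root] 23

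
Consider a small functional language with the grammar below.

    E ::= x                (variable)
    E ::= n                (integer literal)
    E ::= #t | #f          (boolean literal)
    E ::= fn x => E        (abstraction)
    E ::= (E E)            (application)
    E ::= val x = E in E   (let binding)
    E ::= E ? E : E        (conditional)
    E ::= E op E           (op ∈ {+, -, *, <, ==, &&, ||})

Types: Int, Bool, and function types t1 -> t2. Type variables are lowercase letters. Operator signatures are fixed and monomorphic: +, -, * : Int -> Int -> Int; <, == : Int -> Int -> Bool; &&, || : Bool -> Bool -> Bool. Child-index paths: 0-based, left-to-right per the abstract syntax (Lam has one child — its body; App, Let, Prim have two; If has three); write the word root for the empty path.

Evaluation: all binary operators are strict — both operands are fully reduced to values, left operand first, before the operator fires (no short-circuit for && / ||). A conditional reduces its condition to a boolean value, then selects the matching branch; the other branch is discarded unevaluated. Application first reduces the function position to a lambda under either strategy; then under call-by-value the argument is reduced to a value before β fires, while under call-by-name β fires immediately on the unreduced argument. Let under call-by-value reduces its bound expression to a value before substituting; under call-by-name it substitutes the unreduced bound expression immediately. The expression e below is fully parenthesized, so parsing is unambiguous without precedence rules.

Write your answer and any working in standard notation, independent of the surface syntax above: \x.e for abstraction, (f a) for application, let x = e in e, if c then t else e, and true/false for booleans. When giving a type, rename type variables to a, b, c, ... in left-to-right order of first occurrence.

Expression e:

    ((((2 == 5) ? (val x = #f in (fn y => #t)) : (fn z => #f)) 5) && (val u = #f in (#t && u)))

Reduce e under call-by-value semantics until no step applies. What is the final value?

Working:
step 0: (((if (2 == 5) then (let x = false in (\y.true)) else (\z.false)) 5) && (let u = false in (true && u)))
step 1: [delta@0.0.0] (((if false then (let x = false in (\y.true)) else (\z.false)) 5) && (let u = false in (true && u)))
step 2: [if@0.0] (((\z.false) 5) && (let u = false in (true && u)))
step 3: [beta@0] (false && (let u = false in (true && u)))
step 4: [let@1] (false && (true && false))
step 5: [delta@1] (false && false)
step 6: [delta@root] false

Answer: false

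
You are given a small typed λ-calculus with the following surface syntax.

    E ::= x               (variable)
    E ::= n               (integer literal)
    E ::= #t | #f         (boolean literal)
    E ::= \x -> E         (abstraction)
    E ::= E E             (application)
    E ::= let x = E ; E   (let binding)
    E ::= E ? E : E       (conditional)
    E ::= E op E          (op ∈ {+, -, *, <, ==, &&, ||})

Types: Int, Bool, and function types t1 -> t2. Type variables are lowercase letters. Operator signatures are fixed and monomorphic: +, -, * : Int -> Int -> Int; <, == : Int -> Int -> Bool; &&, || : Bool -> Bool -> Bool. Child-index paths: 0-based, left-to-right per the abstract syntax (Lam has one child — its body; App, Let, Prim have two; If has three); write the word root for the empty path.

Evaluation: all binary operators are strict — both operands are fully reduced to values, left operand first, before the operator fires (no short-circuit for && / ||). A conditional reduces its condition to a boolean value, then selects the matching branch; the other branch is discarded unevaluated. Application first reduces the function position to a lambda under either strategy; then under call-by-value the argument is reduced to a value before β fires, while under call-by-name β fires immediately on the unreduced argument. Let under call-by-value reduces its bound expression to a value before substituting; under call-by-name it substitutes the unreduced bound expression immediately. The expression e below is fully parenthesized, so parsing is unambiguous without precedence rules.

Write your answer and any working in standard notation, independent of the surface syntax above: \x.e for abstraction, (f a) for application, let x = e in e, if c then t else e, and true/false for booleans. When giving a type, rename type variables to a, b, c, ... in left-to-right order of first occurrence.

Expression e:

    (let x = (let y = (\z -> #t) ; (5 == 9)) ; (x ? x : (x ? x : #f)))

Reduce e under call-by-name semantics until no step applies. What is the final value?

Answer: false

Working:
step 0: (let x = (let y = (\z.true) in (5 == 9)) in (if x then x else (if x then x else false)))
step 1: [let@root] (if (let y = (\z.true) in (5 == 9)) then (let y = (\z.true) in (5 == 9)) else (if (let y = (\z.true) in (5 == 9)) then (let y = (\z.true) in (5 == 9)) else false))
step 2: [let@0] (if (5 == 9) then (let y = (\z.true) in (5 == 9)) else (if (let y = (\z.true) in (5 == 9)) then (let y = (\z.true) in (5 == 9)) else false))
step 3: [delta@0] (if false then (let y = (\z.true) in (5 == 9)) else (if (let y = (\z.true) in (5 == 9)) then (let y = (\z.true) in (5 == 9)) else false))
step 4: [if@root] (if (let y = (\z.true) in (5 == 9)) then (let y = (\z.true) in (5 == 9)) else false)
step 5: [let@0] (if (5 == 9) then (let y = (\z.true) in (5 == 9)) else false)
step 6: [delta@0] (if false then (let y = (\z.true) in (5 == 9)) else false)
step 7: [if@root] false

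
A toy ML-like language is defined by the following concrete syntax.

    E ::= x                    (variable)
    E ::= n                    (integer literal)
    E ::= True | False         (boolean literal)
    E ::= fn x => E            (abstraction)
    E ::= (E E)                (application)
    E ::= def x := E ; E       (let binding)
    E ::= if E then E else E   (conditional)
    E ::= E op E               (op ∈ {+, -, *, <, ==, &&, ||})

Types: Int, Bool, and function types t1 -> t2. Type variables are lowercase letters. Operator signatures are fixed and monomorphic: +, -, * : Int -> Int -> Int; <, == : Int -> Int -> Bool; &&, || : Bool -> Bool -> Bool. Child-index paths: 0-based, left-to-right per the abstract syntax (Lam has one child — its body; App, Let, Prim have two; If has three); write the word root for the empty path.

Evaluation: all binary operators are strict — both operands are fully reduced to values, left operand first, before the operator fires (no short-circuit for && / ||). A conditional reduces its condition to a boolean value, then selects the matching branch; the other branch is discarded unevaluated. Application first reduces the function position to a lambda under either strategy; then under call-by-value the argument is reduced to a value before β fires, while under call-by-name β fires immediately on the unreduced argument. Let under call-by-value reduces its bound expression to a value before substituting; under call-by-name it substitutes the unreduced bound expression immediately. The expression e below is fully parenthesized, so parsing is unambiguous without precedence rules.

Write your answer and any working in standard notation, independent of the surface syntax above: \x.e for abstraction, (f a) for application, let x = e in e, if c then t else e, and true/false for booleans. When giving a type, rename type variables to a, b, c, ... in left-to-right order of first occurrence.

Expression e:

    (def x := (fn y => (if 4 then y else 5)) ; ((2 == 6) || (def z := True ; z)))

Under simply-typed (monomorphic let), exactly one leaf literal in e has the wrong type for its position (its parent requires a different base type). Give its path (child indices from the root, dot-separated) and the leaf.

Derivation:
  unify Int ~ Bool
  FAIL: mismatch Int ~ Bool

Answer: 0.0.0 : 4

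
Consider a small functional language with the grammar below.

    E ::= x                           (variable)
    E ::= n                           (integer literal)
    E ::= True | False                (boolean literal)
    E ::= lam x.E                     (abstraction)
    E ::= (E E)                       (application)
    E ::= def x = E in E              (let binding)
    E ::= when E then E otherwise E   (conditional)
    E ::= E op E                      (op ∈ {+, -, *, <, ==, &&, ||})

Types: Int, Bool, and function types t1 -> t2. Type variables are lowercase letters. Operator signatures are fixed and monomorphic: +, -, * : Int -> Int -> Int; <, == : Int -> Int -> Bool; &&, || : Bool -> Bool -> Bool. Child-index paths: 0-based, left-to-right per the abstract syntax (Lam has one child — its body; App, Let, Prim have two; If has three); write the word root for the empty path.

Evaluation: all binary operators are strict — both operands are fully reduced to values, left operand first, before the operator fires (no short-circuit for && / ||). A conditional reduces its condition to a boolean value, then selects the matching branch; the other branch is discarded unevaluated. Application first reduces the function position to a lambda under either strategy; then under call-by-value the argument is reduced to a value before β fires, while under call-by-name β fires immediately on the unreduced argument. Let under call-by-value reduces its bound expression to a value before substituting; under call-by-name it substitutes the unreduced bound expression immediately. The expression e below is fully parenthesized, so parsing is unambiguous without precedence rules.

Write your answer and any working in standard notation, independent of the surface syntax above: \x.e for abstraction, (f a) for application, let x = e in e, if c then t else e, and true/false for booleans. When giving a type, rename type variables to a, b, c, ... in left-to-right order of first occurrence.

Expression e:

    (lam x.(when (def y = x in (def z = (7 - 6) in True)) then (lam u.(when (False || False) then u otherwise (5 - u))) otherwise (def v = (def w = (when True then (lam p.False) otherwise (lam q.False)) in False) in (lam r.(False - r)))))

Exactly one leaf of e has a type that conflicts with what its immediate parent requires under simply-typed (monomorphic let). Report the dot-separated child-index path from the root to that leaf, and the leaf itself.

Answer: 0.2.1.0.0 : false

Trace:
x : a
let y : a
  unify Int ~ Int
  unify Int ~ Int
let z : Int
  unify Bool ~ Bool
  unify Bool ~ Bool
  unify Bool ~ Bool
  unify Bool ~ Bool
u : b
  unify Int ~ Int
u : b
  unify b ~ Int
  unify Int ~ Int
\u._ : Int -> Int
  unify Bool ~ Bool
\p._ : c -> Bool
\q._ : d -> Bool
  unify c -> Bool ~ d -> Bool
  unify c ~ d
  unify Bool ~ Bool
let w : d -> Bool
let v : Bool
  unify Bool ~ Int
  FAIL: mismatch Bool ~ Int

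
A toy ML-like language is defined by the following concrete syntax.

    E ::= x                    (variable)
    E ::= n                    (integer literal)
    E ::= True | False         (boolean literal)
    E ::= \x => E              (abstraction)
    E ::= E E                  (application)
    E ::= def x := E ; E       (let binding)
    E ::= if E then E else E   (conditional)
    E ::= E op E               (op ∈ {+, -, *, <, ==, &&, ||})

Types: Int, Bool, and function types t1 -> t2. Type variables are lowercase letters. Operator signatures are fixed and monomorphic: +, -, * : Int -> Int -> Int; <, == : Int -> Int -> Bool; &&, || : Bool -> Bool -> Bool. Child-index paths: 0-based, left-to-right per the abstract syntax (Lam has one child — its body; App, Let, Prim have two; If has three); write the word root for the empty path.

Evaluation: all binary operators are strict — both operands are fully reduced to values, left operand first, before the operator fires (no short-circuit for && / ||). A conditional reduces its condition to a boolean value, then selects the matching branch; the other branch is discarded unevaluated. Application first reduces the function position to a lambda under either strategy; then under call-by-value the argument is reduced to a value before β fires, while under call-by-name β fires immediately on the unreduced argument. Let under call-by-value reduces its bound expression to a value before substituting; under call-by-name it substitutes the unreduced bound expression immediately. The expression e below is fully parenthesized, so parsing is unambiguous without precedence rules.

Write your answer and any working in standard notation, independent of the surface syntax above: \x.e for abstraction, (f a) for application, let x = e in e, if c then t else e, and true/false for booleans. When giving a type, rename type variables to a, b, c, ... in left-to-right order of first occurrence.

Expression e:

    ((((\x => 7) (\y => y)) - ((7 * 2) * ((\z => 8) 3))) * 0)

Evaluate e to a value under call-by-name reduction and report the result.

Answer: 0

Trace:
step 0: ((((\x.7) (\y.y)) - ((7 * 2) * ((\z.8) 3))) * 0)
step 1: [beta@0.0] ((7 - ((7 * 2) * ((\z.8) 3))) * 0)
step 2: [delta@0.1.0] ((7 - (14 * ((\z.8) 3))) * 0)
step 3: [beta@0.1.1] ((7 - (14 * 8)) * 0)
step 4: [delta@0.1] ((7 - 112) * 0)
step 5: [delta@0] (-105 * 0)
step 6: [delta@root] 0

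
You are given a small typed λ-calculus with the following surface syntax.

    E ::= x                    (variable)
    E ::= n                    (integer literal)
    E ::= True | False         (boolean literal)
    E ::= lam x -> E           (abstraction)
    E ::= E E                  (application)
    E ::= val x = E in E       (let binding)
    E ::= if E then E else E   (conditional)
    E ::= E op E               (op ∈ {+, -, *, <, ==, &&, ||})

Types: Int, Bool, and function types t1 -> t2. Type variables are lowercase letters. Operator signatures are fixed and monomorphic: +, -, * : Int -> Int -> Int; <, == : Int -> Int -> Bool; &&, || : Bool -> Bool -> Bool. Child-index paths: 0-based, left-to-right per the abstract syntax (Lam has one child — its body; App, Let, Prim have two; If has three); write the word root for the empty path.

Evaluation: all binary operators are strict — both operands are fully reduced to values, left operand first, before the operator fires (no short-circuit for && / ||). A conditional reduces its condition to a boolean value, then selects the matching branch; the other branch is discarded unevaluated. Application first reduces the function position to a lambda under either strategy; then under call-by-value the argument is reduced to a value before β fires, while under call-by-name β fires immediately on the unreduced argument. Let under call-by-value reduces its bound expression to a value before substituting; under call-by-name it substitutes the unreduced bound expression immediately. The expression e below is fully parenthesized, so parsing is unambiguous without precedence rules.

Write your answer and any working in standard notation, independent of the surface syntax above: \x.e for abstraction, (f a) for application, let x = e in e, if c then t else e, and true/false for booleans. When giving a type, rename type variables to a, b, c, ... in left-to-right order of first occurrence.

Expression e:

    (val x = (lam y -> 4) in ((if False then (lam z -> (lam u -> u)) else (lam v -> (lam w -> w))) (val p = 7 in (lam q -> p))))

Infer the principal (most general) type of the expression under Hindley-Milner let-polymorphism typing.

Derivation:
\y._ : a -> Int
let x : forall. a -> Int
  unify Bool ~ Bool
u : c
\u._ : c -> c
\z._ : b -> c -> c
w : e
\w._ : e -> e
\v._ : d -> e -> e
  unify b -> c -> c ~ d -> e -> e
  unify b ~ d
  unify c -> c ~ e -> e
  unify c ~ e
  unify e ~ e
let p : Int
p : Int
\q._ : f -> Int
  unify d -> e -> e ~ (f -> Int) -> g
  unify d ~ f -> Int
  unify e -> e ~ g
_ _ : e -> e

Answer: a -> a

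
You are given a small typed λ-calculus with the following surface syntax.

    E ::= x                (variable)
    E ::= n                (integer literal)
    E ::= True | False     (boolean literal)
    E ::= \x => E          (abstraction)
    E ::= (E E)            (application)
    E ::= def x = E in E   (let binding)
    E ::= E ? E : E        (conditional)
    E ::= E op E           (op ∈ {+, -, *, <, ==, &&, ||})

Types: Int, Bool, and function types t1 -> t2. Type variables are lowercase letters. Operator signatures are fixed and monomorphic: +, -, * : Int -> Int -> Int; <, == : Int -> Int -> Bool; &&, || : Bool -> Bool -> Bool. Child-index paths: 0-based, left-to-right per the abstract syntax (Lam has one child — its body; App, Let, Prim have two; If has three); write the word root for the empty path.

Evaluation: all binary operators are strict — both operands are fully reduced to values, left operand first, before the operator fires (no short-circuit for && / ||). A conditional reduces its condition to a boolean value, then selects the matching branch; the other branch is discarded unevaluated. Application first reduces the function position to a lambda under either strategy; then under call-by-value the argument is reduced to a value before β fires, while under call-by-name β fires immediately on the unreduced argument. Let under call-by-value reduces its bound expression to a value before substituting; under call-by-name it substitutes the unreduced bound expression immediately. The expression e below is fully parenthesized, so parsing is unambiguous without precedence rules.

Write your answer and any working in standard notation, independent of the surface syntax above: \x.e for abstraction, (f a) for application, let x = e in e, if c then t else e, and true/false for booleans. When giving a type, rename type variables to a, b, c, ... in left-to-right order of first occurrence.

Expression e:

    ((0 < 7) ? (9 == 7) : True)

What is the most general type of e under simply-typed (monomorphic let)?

Answer: Bool

Derivation:
  unify Int ~ Int
  unify Int ~ Int
  unify Bool ~ Bool
  unify Int ~ Int
  unify Int ~ Int
  unify Bool ~ Bool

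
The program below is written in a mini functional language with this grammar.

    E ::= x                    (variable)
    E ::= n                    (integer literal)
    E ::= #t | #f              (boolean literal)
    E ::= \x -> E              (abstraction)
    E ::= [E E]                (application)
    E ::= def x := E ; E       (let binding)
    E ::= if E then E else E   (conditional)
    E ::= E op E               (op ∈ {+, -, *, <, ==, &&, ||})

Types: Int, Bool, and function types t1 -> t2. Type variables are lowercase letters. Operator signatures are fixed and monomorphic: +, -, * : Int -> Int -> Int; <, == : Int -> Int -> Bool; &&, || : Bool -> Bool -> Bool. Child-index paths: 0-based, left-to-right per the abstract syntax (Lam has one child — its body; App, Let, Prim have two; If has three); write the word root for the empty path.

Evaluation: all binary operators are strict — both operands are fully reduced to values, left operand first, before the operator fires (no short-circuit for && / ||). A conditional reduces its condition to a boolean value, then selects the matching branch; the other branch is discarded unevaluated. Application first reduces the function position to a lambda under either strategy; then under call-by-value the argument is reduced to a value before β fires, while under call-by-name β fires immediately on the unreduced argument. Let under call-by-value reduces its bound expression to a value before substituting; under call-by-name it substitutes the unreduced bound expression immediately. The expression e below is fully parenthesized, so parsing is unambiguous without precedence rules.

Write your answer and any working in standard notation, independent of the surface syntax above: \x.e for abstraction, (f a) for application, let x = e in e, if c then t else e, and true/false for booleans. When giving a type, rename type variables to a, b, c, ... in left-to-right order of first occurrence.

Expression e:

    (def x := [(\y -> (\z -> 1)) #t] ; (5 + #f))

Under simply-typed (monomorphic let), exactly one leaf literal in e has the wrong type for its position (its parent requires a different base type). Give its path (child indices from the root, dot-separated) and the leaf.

Answer: 1.1 : false

Derivation:
\z._ : b -> Int
\y._ : a -> b -> Int
  unify a -> b -> Int ~ Bool -> c
  unify a ~ Bool
  unify b -> Int ~ c
_ _ : b -> Int
let x : b -> Int
  unify Int ~ Int
  unify Bool ~ Int
  FAIL: mismatch Bool ~ Int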